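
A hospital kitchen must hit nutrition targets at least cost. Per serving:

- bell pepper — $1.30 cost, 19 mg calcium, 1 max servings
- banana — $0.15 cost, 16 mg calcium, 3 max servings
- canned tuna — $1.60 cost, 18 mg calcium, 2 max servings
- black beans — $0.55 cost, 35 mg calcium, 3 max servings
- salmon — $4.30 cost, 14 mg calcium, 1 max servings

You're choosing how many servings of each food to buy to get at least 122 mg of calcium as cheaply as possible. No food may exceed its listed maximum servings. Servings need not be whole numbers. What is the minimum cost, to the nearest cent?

Cost per mg of calcium: banana $0.0094, black beans $0.0157, bell pepper $0.0684, canned tuna $0.0889, salmon $0.3071.
Take 3 servings of banana: +48.0 mg calcium for $0.45 (total $0.45, still need 74.0 mg).
Take 2.114 servings of black beans: +74.0 mg calcium for $1.16 (total $1.61, still need 0.0 mg).
Filling from the cheapest source first is optimal under one linear minimum: $1.61.

$1.61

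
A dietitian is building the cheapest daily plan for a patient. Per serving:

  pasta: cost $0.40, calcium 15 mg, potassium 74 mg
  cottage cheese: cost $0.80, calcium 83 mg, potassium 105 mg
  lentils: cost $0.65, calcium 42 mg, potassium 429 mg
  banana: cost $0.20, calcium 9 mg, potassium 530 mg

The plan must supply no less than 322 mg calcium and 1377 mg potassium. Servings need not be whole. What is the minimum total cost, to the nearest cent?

$3.32

This is a tiny linear program; its minimum lies at a vertex of the feasible set. List the vertices and price them.
pasta only: max(322/15, 1377/74) = 21.47 servings → $8.59.
cottage cheese only: max(322/83, 1377/105) = 13.11 servings → $10.49.
lentils only: max(322/42, 1377/429) = 7.667 servings → $4.98.
banana only: max(322/9, 1377/530) = 35.78 servings → $7.16.
pasta + cottage cheese with both tight: 17.62 servings and 0.6948 servings → $7.60.
pasta + lentils with both targets exact would need a negative amount; discard.
pasta + banana: intersection lies outside the first quadrant.
cottage cheese + lentils with both tight: 2.574 servings and 2.58 servings → $3.74.
cottage cheese + banana with both tight: 3.677 servings and 1.87 servings → $3.32.
lentils + banana: intersection lies outside the first quadrant.
The minimum over all feasible corners is $3.32.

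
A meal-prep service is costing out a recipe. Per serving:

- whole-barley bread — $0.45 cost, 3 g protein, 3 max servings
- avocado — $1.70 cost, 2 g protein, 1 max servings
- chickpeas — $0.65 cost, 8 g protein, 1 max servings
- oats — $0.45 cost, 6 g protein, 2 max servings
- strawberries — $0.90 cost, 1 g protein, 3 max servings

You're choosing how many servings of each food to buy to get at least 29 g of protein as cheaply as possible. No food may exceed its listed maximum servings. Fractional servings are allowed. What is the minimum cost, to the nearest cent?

$2.90

Cost per g of protein: oats $0.0750, chickpeas $0.0813, whole-barley bread $0.1500, avocado $0.8500, strawberries $0.9000.
Take 2 servings of oats: +12.0 g protein for $0.90 (total $0.90, still need 17.0 g).
Take 1 serving of chickpeas: +8.0 g protein for $0.65 (total $1.55, still need 9.0 g).
Take 3 servings of whole-barley bread: +9.0 g protein for $1.35 (total $2.90, still need 0.0 g).
Filling from the cheapest source first is optimal under one linear minimum: $2.90.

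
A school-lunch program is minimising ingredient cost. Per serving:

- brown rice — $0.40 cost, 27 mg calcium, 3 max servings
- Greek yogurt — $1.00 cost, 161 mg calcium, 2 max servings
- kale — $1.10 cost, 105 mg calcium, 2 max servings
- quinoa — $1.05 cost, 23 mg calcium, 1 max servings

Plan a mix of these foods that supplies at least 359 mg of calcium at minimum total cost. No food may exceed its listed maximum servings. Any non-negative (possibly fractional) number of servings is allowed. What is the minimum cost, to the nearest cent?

$2.39

Cost per mg of calcium: Greek yogurt $0.0062, kale $0.0105, brown rice $0.0148, quinoa $0.0457.
Take 2 servings of Greek yogurt: +322.0 mg calcium for $2.00 (total $2.00, still need 37.0 mg).
Take 0.3524 servings of kale: +37.0 mg calcium for $0.39 (total $2.39, still need 0.0 mg).
Filling from the cheapest source first is optimal under one linear minimum: $2.39.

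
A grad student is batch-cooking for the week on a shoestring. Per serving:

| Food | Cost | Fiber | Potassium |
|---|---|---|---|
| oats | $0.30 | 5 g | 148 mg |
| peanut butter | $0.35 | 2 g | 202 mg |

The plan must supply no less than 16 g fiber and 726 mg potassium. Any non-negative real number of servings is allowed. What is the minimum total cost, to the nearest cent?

oats only: max(16/5, 726/148) = 4.905 servings → $1.47.
peanut butter only: max(16/2, 726/202) = 8 servings → $2.80.
oats + peanut butter with both tight: 2.493 servings and 1.768 servings → $1.37.
The minimum over all feasible corners is $1.37.

$1.37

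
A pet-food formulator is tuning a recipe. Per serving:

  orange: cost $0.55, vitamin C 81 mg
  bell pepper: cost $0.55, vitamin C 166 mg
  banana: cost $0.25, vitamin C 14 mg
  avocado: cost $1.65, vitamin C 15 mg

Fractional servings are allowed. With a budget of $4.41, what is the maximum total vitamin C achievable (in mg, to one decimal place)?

Vitamin C per dollar: bell pepper 301.8, orange 147.3, banana 56, avocado 9.091.
With no serving limits, spend the whole cost allowance on bell pepper: $4.41 / $0.55 × 166 mg = 1331.0 mg.

1331.0 mg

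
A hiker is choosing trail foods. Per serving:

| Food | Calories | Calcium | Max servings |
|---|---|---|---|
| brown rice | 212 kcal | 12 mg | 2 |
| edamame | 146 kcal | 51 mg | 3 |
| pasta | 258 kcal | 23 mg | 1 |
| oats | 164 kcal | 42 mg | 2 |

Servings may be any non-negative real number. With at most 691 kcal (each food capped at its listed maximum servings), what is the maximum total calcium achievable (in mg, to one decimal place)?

217.8 mg

Calcium per kcal: edamame 0.3493, oats 0.2561, pasta 0.08915, brown rice 0.0566.
Take 3 servings of edamame: uses 438 kcal, +153.0 mg calcium (running total 153.0 mg).
Take 1.543 servings of oats: uses 253 kcal, +64.8 mg calcium (running total 217.8 mg).
Greedy by best ratio exhausts the calories allowance optimally: 217.8 mg.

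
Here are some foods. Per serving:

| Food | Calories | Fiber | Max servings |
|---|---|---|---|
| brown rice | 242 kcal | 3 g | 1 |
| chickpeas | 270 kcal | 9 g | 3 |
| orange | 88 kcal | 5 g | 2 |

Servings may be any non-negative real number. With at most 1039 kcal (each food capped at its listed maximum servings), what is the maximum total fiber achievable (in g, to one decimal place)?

37.7 g

Fiber per kcal: orange 0.05682, chickpeas 0.03333, brown rice 0.0124.
Take 2 servings of orange: uses 176 kcal, +10.0 g fiber (running total 10.0 g).
Take 3 servings of chickpeas: uses 810 kcal, +27.0 g fiber (running total 37.0 g).
Take 0.219 servings of brown rice: uses 53 kcal, +0.7 g fiber (running total 37.7 g).
Greedy by best ratio exhausts the calories allowance optimally: 37.7 g.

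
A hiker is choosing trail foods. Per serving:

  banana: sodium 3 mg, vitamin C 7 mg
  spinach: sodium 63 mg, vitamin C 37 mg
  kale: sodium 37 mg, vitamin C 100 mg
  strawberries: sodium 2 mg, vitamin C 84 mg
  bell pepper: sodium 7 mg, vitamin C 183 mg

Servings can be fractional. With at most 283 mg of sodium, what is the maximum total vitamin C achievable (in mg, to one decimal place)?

Vitamin C per mg sodium: strawberries 42, bell pepper 26.14, kale 2.703, banana 2.333, spinach 0.5873.
With no serving limits, spend the whole sodium allowance on strawberries: 283 mg / 2 mg × 84 mg = 11886.0 mg.

11886.0 mg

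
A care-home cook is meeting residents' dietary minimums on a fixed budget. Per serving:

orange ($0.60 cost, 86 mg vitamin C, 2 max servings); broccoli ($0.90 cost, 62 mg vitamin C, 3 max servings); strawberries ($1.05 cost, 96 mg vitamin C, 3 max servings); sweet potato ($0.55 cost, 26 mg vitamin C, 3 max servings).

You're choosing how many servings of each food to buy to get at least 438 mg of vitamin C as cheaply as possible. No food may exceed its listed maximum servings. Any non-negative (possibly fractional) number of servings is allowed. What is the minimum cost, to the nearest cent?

$4.11

Cost per mg of vitamin C: orange $0.0070, strawberries $0.0109, broccoli $0.0145, sweet potato $0.0212.
Take 2 servings of orange: +172.0 mg vitamin C for $1.20 (total $1.20, still need 266.0 mg).
Take 2.771 servings of strawberries: +266.0 mg vitamin C for $2.91 (total $4.11, still need 0.0 mg).
Filling from the cheapest source first is optimal under one linear minimum: $4.11.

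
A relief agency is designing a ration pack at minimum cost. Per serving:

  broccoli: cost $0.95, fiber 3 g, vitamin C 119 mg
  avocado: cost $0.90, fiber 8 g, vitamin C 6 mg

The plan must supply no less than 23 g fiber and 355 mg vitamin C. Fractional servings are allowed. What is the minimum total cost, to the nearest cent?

$4.36

broccoli only: max(23/3, 355/119) = 7.667 servings → $7.28.
avocado only: max(23/8, 355/6) = 59.17 servings → $53.25.
broccoli + avocado with both tight: 2.893 servings and 1.79 servings → $4.36.
The minimum over all feasible corners is $4.36.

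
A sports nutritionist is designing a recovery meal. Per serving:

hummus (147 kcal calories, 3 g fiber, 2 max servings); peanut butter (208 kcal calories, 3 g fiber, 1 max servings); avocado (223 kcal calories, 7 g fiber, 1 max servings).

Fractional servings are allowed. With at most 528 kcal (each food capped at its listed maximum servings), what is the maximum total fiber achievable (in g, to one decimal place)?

Fiber per kcal: avocado 0.03139, hummus 0.02041, peanut butter 0.01442.
Take 1 serving of avocado: uses 223 kcal, +7.0 g fiber (running total 7.0 g).
Take 2 servings of hummus: uses 294 kcal, +6.0 g fiber (running total 13.0 g).
Take 0.05288 servings of peanut butter: uses 11 kcal, +0.2 g fiber (running total 13.2 g).
Filling greedily by fiber-per-kcal is optimal for one linear limit, giving 13.2 g.

13.2 g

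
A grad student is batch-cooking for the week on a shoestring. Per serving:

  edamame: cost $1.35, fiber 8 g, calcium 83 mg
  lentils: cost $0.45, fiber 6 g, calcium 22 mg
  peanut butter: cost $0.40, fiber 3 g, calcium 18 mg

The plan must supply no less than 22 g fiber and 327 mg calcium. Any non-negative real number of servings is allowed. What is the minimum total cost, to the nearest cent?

Two binding constraints pin down two serving amounts, so the optimal mix uses at most two foods. The candidates are each food alone (scaled to the tighter of fiber/calcium) and each pair with both constraints tight.
edamame only: max(22/8, 327/83) = 3.94 servings → $5.32.
lentils only: max(22/6, 327/22) = 14.86 servings → $6.69.
peanut butter only: max(22/3, 327/18) = 18.17 servings → $7.27.
edamame + lentils: intersection lies outside the first quadrant.
edamame + peanut butter with both targets exact would need a negative amount; discard.
lentils + peanut butter: the both-tight solution has a negative serving — not a feasible corner.
The minimum over all feasible corners is $5.32.

$5.32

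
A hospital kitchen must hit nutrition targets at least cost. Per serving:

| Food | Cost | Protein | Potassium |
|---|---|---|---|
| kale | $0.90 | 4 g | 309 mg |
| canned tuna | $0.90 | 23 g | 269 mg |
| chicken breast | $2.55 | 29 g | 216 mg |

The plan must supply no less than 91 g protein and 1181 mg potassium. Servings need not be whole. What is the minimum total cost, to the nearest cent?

$3.89

Check every corner: each single food scaled to meet both minima, and each pair solved so both constraints bind.
kale only: max(91/4, 1181/309) = 22.75 servings → $20.48.
canned tuna only: max(91/23, 1181/269) = 4.39 servings → $3.95.
chicken breast only: max(91/29, 1181/216) = 5.468 servings → $13.94.
kale + canned tuna with both tight: 0.445 servings and 3.879 servings → $3.89.
kale + chicken breast with both tight: 1.802 servings and 2.889 servings → $8.99.
canned tuna + chicken breast: the both-tight solution has a negative serving — not a feasible corner.
So the least-cost plan costs $3.89.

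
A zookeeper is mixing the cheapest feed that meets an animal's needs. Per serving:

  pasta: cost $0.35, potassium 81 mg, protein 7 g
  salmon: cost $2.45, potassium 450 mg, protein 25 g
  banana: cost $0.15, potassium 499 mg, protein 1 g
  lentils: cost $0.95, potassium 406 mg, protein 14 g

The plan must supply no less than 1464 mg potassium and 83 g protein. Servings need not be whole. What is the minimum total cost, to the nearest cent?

$4.25

pasta only: max(1464/81, 83/7) = 18.07 servings → $6.33.
salmon only: max(1464/450, 83/25) = 3.32 servings → $8.13.
banana only: max(1464/499, 83/1) = 83 servings → $12.45.
lentils only: max(1464/406, 83/14) = 5.929 servings → $5.63.
pasta + salmon with both tight: 0.6667 servings and 3.133 servings → $7.91.
pasta + banana with both tight: 11.71 servings and 1.033 servings → $4.25.
pasta + lentils with both tight: 7.73 servings and 2.064 servings → $4.67.
salmon + banana: the both-tight solution has a negative serving — not a feasible corner.
salmon + lentils: the both-tight solution has a negative serving — not a feasible corner.
banana + lentils with both targets exact would need a negative amount; discard.
Cheapest feasible corner: $4.25.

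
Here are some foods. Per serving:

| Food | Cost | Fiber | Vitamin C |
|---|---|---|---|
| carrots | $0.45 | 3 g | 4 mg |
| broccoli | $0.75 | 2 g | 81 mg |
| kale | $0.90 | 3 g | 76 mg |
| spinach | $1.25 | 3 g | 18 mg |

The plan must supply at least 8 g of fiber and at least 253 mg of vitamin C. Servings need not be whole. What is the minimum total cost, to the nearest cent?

carrots only: max(8/3, 253/4) = 63.25 servings → $28.46.
broccoli only: max(8/2, 253/81) = 4 servings → $3.00.
kale only: max(8/3, 253/76) = 3.329 servings → $3.00.
spinach only: max(8/3, 253/18) = 14.06 servings → $17.57.
carrots + broccoli with both tight: 0.6043 servings and 3.094 servings → $2.59.
carrots + kale with both targets exact would need a negative amount; discard.
carrots + spinach: intersection lies outside the first quadrant.
broccoli + kale with both tight: 1.659 servings and 1.56 servings → $2.65.
broccoli + spinach with both tight: 2.971 servings and 0.686 servings → $3.09.
kale + spinach: intersection lies outside the first quadrant.
The minimum over all feasible corners is $2.59.

$2.59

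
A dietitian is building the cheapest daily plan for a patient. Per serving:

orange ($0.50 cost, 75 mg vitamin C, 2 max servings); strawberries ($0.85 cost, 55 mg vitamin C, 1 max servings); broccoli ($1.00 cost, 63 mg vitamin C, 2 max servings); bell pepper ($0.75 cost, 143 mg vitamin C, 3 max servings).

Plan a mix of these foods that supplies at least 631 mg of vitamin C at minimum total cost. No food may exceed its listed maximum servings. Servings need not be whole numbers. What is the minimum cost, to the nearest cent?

Cost per mg of vitamin C: bell pepper $0.0052, orange $0.0067, strawberries $0.0155, broccoli $0.0159.
Take 3 servings of bell pepper: +429.0 mg vitamin C for $2.25 (total $2.25, still need 202.0 mg).
Take 2 servings of orange: +150.0 mg vitamin C for $1.00 (total $3.25, still need 52.0 mg).
Take 0.9455 servings of strawberries: +52.0 mg vitamin C for $0.80 (total $4.05, still need 0.0 mg).
Filling from the cheapest source first is optimal under one linear minimum: $4.05.

$4.05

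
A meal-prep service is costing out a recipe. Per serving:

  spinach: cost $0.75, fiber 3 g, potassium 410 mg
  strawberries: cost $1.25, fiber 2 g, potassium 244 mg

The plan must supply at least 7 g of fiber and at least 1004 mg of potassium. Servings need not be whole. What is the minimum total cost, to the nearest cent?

spinach only: max(7/3, 1004/410) = 2.449 servings → $1.84.
strawberries only: max(7/2, 1004/244) = 4.115 servings → $5.14.
spinach + strawberries: the both-tight solution has a negative serving — not a feasible corner.
So the least-cost plan costs $1.84.

$1.84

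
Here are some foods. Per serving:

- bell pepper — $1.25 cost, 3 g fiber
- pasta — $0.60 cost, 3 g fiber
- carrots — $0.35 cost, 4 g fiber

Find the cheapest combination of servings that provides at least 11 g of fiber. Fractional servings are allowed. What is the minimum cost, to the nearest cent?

Cost per g of fiber: carrots $0.0875, pasta $0.2000, bell pepper $0.4167.
With no serving limits, use only carrots: 11 g / 4 g = 2.75 servings × $0.35 = $0.96.

$0.96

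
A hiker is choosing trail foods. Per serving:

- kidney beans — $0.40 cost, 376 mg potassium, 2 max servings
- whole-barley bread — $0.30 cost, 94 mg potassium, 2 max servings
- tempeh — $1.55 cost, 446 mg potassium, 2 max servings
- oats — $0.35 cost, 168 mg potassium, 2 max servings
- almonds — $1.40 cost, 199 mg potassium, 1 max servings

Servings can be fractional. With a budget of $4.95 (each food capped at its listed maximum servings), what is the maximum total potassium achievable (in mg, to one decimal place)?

Potassium per dollar: kidney beans 940, oats 480, whole-barley bread 313.3, tempeh 287.7, almonds 142.1.
Take 2 servings of kidney beans: spends $0.80, +752.0 mg potassium (running total 752.0 mg).
Take 2 servings of oats: spends $0.70, +336.0 mg potassium (running total 1088.0 mg).
Take 2 servings of whole-barley bread: spends $0.60, +188.0 mg potassium (running total 1276.0 mg).
Take 1.839 servings of tempeh: spends $2.85, +820.1 mg potassium (running total 2096.1 mg).
Filling greedily by potassium-per-dollar is optimal for one linear limit, giving 2096.1 mg.

2096.1 mg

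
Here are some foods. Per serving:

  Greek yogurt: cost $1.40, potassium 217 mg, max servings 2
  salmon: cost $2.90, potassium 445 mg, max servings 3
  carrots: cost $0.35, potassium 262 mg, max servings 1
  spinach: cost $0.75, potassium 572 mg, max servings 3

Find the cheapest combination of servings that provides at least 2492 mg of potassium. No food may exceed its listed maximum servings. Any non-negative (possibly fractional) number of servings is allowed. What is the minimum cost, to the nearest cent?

$5.92

Cost per mg of potassium: spinach $0.0013, carrots $0.0013, Greek yogurt $0.0065, salmon $0.0065.
Take 3 servings of spinach: +1716.0 mg potassium for $2.25 (total $2.25, still need 776.0 mg).
Take 1 serving of carrots: +262.0 mg potassium for $0.35 (total $2.60, still need 514.0 mg).
Take 2 servings of Greek yogurt: +434.0 mg potassium for $2.80 (total $5.40, still need 80.0 mg).
Take 0.1798 servings of salmon: +80.0 mg potassium for $0.52 (total $5.92, still need 0.0 mg).
Filling from the cheapest source first is optimal under one linear minimum: $5.92.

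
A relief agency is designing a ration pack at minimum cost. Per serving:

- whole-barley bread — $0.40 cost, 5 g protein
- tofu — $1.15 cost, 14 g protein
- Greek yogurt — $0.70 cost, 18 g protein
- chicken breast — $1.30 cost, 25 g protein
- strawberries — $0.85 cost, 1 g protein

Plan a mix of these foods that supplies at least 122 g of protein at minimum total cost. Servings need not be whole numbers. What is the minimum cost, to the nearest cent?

$4.74

Cost per g of protein: Greek yogurt $0.0389, chicken breast $0.0520, whole-barley bread $0.0800, tofu $0.0821, strawberries $0.8500.
With no serving limits, use only Greek yogurt: 122 g / 18 g = 6.778 servings × $0.70 = $4.74.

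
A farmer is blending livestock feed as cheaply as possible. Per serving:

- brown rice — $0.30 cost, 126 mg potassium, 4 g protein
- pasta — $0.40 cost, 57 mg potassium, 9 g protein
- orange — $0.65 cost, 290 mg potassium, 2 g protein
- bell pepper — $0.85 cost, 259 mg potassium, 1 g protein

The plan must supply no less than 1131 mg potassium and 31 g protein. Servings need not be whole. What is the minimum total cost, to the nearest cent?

$2.67

For a min-cost LP with two ≥-constraints, a basic feasible solution has at most two positive variables.
brown rice only: max(1131/126, 31/4) = 8.976 servings → $2.69.
pasta only: max(1131/57, 31/9) = 19.84 servings → $7.94.
orange only: max(1131/290, 31/2) = 15.5 servings → $10.07.
bell pepper only: max(1131/259, 31/1) = 31 servings → $26.35.
brown rice + pasta: the both-tight solution has a negative serving — not a feasible corner.
brown rice + orange with both tight: 7.41 servings and 0.6806 servings → $2.67.
brown rice + bell pepper with both tight: 7.58 servings and 0.6791 servings → $2.85.
pasta + orange with both tight: 2.696 servings and 3.37 servings → $3.27.
pasta + bell pepper with both tight: 3.033 servings and 3.699 servings → $4.36.
orange + bell pepper: intersection lies outside the first quadrant.
The minimum over all feasible corners is $2.67.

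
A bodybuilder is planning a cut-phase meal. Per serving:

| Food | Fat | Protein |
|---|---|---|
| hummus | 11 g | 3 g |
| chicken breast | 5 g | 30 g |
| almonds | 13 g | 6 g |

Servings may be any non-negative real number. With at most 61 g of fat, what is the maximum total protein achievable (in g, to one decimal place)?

Protein per g fat: chicken breast 6, almonds 0.4615, hummus 0.2727.
With no serving limits, spend the whole fat allowance on chicken breast: 61 g / 5 g × 30 g = 366.0 g.

366.0 g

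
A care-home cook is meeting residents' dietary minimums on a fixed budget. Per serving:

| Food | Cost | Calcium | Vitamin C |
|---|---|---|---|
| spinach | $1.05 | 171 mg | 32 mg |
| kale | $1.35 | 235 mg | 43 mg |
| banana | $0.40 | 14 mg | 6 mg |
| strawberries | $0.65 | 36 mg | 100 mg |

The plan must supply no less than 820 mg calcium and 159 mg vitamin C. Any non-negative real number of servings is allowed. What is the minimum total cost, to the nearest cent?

$4.75

Check every corner: each single food scaled to meet both minima, and each pair solved so both constraints bind.
spinach only: max(820/171, 159/32) = 4.969 servings → $5.22.
kale only: max(820/235, 159/43) = 3.698 servings → $4.99.
banana only: max(820/14, 159/6) = 58.57 servings → $23.43.
strawberries only: max(820/36, 159/100) = 22.78 servings → $14.81.
spinach + kale: intersection lies outside the first quadrant.
spinach + banana with both tight: 4.661 servings and 1.642 servings → $5.55.
spinach + strawberries with both tight: 4.783 servings and 0.05951 servings → $5.06.
kale + banana with both tight: 3.334 servings and 2.605 servings → $5.54.
kale + strawberries with both tight: 3.475 servings and 0.09589 servings → $4.75.
banana + strawberries with both targets exact would need a negative amount; discard.
So the least-cost plan costs $4.75.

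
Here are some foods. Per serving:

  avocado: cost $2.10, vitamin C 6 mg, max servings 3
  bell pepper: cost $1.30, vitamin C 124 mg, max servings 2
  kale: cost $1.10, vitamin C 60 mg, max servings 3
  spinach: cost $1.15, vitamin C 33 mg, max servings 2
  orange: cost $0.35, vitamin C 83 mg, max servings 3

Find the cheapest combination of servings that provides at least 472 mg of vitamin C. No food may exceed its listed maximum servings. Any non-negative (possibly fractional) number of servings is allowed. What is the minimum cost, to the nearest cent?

$3.39

Cost per mg of vitamin C: orange $0.0042, bell pepper $0.0105, kale $0.0183, spinach $0.0348, avocado $0.3500.
Take 3 servings of orange: +249.0 mg vitamin C for $1.05 (total $1.05, still need 223.0 mg).
Take 1.798 servings of bell pepper: +223.0 mg vitamin C for $2.34 (total $3.39, still need 0.0 mg).
Greedy by cheapest-per-mg is optimal for a single linear constraint, so the minimum cost is $3.39.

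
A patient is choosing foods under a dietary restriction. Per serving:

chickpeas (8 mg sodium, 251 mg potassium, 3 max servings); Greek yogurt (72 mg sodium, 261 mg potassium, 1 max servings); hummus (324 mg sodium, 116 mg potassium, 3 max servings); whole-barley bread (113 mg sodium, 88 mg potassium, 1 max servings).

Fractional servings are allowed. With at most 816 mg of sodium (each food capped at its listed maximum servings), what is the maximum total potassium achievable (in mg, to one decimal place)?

Potassium per mg sodium: chickpeas 31.38, Greek yogurt 3.625, whole-barley bread 0.7788, hummus 0.358.
Take 3 servings of chickpeas: uses 24 mg sodium, +753.0 mg potassium (running total 753.0 mg).
Take 1 serving of Greek yogurt: uses 72 mg sodium, +261.0 mg potassium (running total 1014.0 mg).
Take 1 serving of whole-barley bread: uses 113 mg sodium, +88.0 mg potassium (running total 1102.0 mg).
Take 1.873 servings of hummus: uses 607 mg sodium, +217.3 mg potassium (running total 1319.3 mg).
Greedy by best ratio exhausts the sodium allowance optimally: 1319.3 mg.

1319.3 mg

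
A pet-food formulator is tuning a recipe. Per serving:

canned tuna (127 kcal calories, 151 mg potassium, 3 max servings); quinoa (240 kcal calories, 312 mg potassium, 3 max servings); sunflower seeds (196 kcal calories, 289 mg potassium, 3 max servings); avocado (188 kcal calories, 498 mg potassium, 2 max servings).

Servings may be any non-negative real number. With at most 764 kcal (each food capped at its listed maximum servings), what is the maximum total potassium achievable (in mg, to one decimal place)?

1568.1 mg

Potassium per kcal: avocado 2.649, sunflower seeds 1.474, quinoa 1.3, canned tuna 1.189.
Take 2 servings of avocado: uses 376 kcal, +996.0 mg potassium (running total 996.0 mg).
Take 1.98 servings of sunflower seeds: uses 388 kcal, +572.1 mg potassium (running total 1568.1 mg).
Filling greedily by potassium-per-kcal is optimal for one linear limit, giving 1568.1 mg.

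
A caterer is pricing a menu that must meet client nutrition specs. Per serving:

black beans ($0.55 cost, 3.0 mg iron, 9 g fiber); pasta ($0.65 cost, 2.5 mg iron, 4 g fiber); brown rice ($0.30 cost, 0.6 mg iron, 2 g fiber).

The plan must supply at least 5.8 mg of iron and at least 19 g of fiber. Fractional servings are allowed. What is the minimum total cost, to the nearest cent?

A basic optimal solution has at most two foods positive. Try each food alone and each pair with both targets met exactly.
black beans only: max(5.8/3.0, 19/9) = 2.111 servings → $1.16.
pasta only: max(5.8/2.5, 19/4) = 4.75 servings → $3.09.
brown rice only: max(5.8/0.6, 19/2) = 9.667 servings → $2.90.
black beans + pasta: the both-tight solution has a negative serving — not a feasible corner.
black beans + brown rice with both tight: 0.3333 servings and 8 servings → $2.58.
pasta + brown rice with both tight: 0.07692 servings and 9.346 servings → $2.85.
Cheapest feasible corner: $1.16.

$1.16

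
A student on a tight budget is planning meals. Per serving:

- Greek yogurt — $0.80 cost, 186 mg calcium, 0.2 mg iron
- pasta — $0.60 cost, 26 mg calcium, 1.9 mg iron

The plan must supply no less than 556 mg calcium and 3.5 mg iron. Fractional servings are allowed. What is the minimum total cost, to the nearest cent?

$3.15

Greek yogurt only: max(556/186, 3.5/0.2) = 17.5 servings → $14.00.
pasta only: max(556/26, 3.5/1.9) = 21.38 servings → $12.83.
Greek yogurt + pasta with both tight: 2.773 servings and 1.55 servings → $3.15.
Cheapest feasible corner: $3.15.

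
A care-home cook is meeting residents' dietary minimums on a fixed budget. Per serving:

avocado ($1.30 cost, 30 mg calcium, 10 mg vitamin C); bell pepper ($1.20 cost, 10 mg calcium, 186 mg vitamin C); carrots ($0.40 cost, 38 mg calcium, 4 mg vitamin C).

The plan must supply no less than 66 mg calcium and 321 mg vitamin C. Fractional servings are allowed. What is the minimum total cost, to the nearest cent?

avocado only: max(66/30, 321/10) = 32.1 servings → $41.73.
bell pepper only: max(66/10, 321/186) = 6.6 servings → $7.92.
carrots only: max(66/38, 321/4) = 80.25 servings → $32.10.
avocado + bell pepper with both tight: 1.654 servings and 1.637 servings → $4.11.
avocado + carrots with both targets exact would need a negative amount; discard.
bell pepper + carrots with both tight: 1.698 servings and 1.29 servings → $2.55.
Cheapest feasible corner: $2.55.

$2.55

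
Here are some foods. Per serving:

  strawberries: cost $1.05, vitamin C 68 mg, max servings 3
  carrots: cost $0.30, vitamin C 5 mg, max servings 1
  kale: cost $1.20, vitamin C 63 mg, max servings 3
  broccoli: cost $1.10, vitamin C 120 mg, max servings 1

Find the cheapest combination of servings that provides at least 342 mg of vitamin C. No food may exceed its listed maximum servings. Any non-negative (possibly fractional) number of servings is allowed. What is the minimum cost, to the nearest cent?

Cost per mg of vitamin C: broccoli $0.0092, strawberries $0.0154, kale $0.0190, carrots $0.0600.
Take 1 serving of broccoli: +120.0 mg vitamin C for $1.10 (total $1.10, still need 222.0 mg).
Take 3 servings of strawberries: +204.0 mg vitamin C for $3.15 (total $4.25, still need 18.0 mg).
Take 0.2857 servings of kale: +18.0 mg vitamin C for $0.34 (total $4.59, still need 0.0 mg).
Greedy by cheapest-per-mg is optimal for a single linear constraint, so the minimum cost is $4.59.

$4.59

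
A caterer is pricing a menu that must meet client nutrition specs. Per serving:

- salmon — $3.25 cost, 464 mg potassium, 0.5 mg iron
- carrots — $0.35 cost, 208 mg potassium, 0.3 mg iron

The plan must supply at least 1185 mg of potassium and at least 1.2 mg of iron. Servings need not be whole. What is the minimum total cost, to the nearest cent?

$1.99

salmon only: max(1185/464, 1.2/0.5) = 2.554 servings → $8.30.
carrots only: max(1185/208, 1.2/0.3) = 5.697 servings → $1.99.
salmon + carrots: the both-tight solution has a negative serving — not a feasible corner.
So the least-cost plan costs $1.99.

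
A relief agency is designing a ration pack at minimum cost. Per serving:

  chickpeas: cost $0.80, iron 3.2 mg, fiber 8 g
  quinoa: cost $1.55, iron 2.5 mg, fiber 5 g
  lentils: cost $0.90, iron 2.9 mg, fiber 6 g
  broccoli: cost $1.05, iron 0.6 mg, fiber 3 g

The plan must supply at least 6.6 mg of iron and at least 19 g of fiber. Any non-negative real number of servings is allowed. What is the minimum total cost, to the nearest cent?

$1.90

Check every corner: each single food scaled to meet both minima, and each pair solved so both constraints bind.
chickpeas only: max(6.6/3.2, 19/8) = 2.375 servings → $1.90.
quinoa only: max(6.6/2.5, 19/5) = 3.8 servings → $5.89.
lentils only: max(6.6/2.9, 19/6) = 3.167 servings → $2.85.
broccoli only: max(6.6/0.6, 19/3) = 11 servings → $11.55.
chickpeas + quinoa with both targets exact would need a negative amount; discard.
chickpeas + lentils: the both-tight solution has a negative serving — not a feasible corner.
chickpeas + broccoli with both tight: 1.75 servings and 1.667 servings → $3.15.
quinoa + lentils: the both-tight solution has a negative serving — not a feasible corner.
quinoa + broccoli with both tight: 1.867 servings and 3.222 servings → $6.28.
lentils + broccoli with both tight: 1.647 servings and 3.039 servings → $4.67.
Cheapest feasible corner: $1.90.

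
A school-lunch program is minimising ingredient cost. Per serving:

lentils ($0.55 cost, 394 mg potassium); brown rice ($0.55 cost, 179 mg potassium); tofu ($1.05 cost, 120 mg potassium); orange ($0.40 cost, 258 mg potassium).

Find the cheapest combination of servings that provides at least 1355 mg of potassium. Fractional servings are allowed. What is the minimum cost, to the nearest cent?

Cost per mg of potassium: lentils $0.0014, orange $0.0016, brown rice $0.0031, tofu $0.0088.
With no serving limits, use only lentils: 1355 mg / 394 mg = 3.439 servings × $0.55 = $1.89.

$1.89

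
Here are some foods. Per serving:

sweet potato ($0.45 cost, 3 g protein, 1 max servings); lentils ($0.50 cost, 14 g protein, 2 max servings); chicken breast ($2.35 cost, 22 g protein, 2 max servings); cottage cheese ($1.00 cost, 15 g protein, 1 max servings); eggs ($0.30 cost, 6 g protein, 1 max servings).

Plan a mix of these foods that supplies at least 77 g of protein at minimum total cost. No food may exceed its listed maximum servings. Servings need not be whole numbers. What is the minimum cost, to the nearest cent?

Cost per g of protein: lentils $0.0357, eggs $0.0500, cottage cheese $0.0667, chicken breast $0.1068, sweet potato $0.1500.
Take 2 servings of lentils: +28.0 g protein for $1.00 (total $1.00, still need 49.0 g).
Take 1 serving of eggs: +6.0 g protein for $0.30 (total $1.30, still need 43.0 g).
Take 1 serving of cottage cheese: +15.0 g protein for $1.00 (total $2.30, still need 28.0 g).
Take 1.273 servings of chicken breast: +28.0 g protein for $2.99 (total $5.29, still need 0.0 g).
Filling from the cheapest source first is optimal under one linear minimum: $5.29.

$5.29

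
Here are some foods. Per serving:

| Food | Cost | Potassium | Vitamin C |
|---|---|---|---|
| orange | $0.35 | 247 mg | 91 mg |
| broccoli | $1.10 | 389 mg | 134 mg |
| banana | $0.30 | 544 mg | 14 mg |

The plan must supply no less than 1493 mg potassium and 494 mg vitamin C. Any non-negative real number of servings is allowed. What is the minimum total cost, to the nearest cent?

At the optimum either one food covers both requirements or two foods hit both targets exactly; no other combination can be cheaper.
orange only: max(1493/247, 494/91) = 6.045 servings → $2.12.
broccoli only: max(1493/389, 494/134) = 3.838 servings → $4.22.
banana only: max(1493/544, 494/14) = 35.29 servings → $10.59.
orange + broccoli: the both-tight solution has a negative serving — not a feasible corner.
orange + banana with both tight: 5.382 servings and 0.3007 servings → $1.97.
broccoli + banana with both tight: 3.674 servings and 0.1171 servings → $4.08.
The minimum over all feasible corners is $1.97.

$1.97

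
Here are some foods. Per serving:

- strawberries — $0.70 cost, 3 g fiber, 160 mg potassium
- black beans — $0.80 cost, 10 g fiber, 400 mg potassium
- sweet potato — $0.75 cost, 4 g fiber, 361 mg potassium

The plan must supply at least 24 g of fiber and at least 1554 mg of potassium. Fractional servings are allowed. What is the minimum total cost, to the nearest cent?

$3.11

This is a tiny linear program; its minimum lies at a vertex of the feasible set. List the vertices and price them.
strawberries only: max(24/3, 1554/160) = 9.713 servings → $6.80.
black beans only: max(24/10, 1554/400) = 3.885 servings → $3.11.
sweet potato only: max(24/4, 1554/361) = 6 servings → $4.50.
strawberries + black beans: intersection lies outside the first quadrant.
strawberries + sweet potato with both tight: 5.526 servings and 1.856 servings → $5.26.
black beans + sweet potato with both tight: 1.218 servings and 2.955 servings → $3.19.
The minimum over all feasible corners is $3.11.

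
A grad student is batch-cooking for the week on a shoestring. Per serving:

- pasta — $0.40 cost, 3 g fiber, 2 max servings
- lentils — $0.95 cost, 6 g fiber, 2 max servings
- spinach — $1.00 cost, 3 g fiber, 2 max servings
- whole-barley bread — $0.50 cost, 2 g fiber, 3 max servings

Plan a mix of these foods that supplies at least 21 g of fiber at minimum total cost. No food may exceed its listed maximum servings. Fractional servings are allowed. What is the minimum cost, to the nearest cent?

$3.45

Cost per g of fiber: pasta $0.1333, lentils $0.1583, whole-barley bread $0.2500, spinach $0.3333.
Take 2 servings of pasta: +6.0 g fiber for $0.80 (total $0.80, still need 15.0 g).
Take 2 servings of lentils: +12.0 g fiber for $1.90 (total $2.70, still need 3.0 g).
Take 1.5 servings of whole-barley bread: +3.0 g fiber for $0.75 (total $3.45, still need 0.0 g).
Filling from the cheapest source first is optimal under one linear minimum: $3.45.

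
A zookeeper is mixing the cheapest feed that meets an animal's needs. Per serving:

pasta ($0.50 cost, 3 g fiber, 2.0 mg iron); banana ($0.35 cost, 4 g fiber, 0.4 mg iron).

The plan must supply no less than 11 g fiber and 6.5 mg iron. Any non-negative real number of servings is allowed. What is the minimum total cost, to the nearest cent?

With two linear requirements the optimum uses one or two foods; enumerate the corners.
pasta only: max(11/3, 6.5/2.0) = 3.667 servings → $1.83.
banana only: max(11/4, 6.5/0.4) = 16.25 servings → $5.69.
pasta + banana with both tight: 3.176 servings and 0.3676 servings → $1.72.
The minimum over all feasible corners is $1.72.

$1.72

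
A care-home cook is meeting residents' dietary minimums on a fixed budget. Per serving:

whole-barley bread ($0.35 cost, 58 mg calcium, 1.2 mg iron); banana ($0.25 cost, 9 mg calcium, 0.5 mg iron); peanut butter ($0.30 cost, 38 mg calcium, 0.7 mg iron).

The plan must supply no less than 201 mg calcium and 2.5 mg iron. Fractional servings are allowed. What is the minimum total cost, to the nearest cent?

Check every corner: each single food scaled to meet both minima, and each pair solved so both constraints bind.
whole-barley bread only: max(201/58, 2.5/1.2) = 3.466 servings → $1.21.
banana only: max(201/9, 2.5/0.5) = 22.33 servings → $5.58.
peanut butter only: max(201/38, 2.5/0.7) = 5.289 servings → $1.59.
whole-barley bread + banana: the both-tight solution has a negative serving — not a feasible corner.
whole-barley bread + peanut butter: the both-tight solution has a negative serving — not a feasible corner.
banana + peanut butter with both targets exact would need a negative amount; discard.
Cheapest feasible corner: $1.21.

$1.21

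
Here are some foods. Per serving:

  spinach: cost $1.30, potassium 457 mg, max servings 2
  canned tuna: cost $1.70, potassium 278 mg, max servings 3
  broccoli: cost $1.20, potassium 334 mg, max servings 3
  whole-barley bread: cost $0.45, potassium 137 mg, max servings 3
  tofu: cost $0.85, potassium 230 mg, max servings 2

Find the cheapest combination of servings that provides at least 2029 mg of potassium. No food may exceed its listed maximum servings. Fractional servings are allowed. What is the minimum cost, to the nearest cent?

$6.48

Cost per mg of potassium: spinach $0.0028, whole-barley bread $0.0033, broccoli $0.0036, tofu $0.0037, canned tuna $0.0061.
Take 2 servings of spinach: +914.0 mg potassium for $2.60 (total $2.60, still need 1115.0 mg).
Take 3 servings of whole-barley bread: +411.0 mg potassium for $1.35 (total $3.95, still need 704.0 mg).
Take 2.108 servings of broccoli: +704.0 mg potassium for $2.53 (total $6.48, still need 0.0 mg).
Greedy by cheapest-per-mg is optimal for a single linear constraint, so the minimum cost is $6.48.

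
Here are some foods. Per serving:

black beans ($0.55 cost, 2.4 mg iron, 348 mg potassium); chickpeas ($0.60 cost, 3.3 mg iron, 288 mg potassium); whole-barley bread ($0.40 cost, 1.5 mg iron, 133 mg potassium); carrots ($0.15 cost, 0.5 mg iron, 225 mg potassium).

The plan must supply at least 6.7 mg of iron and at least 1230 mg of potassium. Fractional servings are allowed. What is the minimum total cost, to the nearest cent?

$1.43

Compare the cost at each extreme point of the feasible region.
black beans only: max(6.7/2.4, 1230/348) = 3.534 servings → $1.94.
chickpeas only: max(6.7/3.3, 1230/288) = 4.271 servings → $2.56.
whole-barley bread only: max(6.7/1.5, 1230/133) = 9.248 servings → $3.70.
carrots only: max(6.7/0.5, 1230/225) = 13.4 servings → $2.01.
black beans + chickpeas with both targets exact would need a negative amount; discard.
black beans + whole-barley bread with both targets exact would need a negative amount; discard.
black beans + carrots with both tight: 2.439 servings and 1.695 servings → $1.60.
chickpeas + whole-barley bread with both targets exact would need a negative amount; discard.
chickpeas + carrots with both tight: 1.491 servings and 3.558 servings → $1.43.
whole-barley bread + carrots with both tight: 3.293 servings and 3.52 servings → $1.85.
The minimum over all feasible corners is $1.43.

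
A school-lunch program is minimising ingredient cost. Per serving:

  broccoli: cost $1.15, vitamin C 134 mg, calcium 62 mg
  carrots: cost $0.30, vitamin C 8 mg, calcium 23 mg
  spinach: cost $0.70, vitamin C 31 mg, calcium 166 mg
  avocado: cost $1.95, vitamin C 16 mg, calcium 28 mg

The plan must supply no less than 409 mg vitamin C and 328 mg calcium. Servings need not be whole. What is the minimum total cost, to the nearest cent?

$3.91

This is a tiny linear program; its minimum lies at a vertex of the feasible set. List the vertices and price them.
broccoli only: max(409/134, 328/62) = 5.29 servings → $6.08.
carrots only: max(409/8, 328/23) = 51.12 servings → $15.34.
spinach only: max(409/31, 328/166) = 13.19 servings → $9.24.
avocado only: max(409/16, 328/28) = 25.56 servings → $49.85.
broccoli + carrots with both tight: 2.623 servings and 7.19 servings → $5.17.
broccoli + spinach with both tight: 2.841 servings and 0.915 servings → $3.91.
broccoli + avocado with both tight: 2.248 servings and 6.737 servings → $15.72.
carrots + spinach: the both-tight solution has a negative serving — not a feasible corner.
carrots + avocado: the both-tight solution has a negative serving — not a feasible corner.
spinach + avocado: intersection lies outside the first quadrant.
So the least-cost plan costs $3.91.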